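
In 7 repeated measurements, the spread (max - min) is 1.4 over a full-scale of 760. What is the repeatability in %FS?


Repeatability = (spread / full scale) * 100%.
R = (1.4 / 760) * 100
R = 0.184 %FS

0.184 %FS


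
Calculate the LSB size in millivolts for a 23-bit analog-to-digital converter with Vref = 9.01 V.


The resolution (LSB) of an ADC is Vref / 2^n.
LSB = 9.01 / 2^23
LSB = 9.01 / 8388608
LSB = 1.07e-06 V = 0.00107408 mV

0.00107408 mV


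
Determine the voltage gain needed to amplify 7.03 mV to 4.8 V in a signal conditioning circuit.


Gain = Vout / Vin (converting to same units).
G = 4.8 V / 7.03 mV
G = 4800.0 mV / 7.03 mV
G = 682.79

682.79


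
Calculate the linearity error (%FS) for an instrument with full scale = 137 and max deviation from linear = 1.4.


Linearity error = (max deviation / full scale) * 100%.
Linearity = (1.4 / 137) * 100
Linearity = 1.022 %FS

1.022 %FS


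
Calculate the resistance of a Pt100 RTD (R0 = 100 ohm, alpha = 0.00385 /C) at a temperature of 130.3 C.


The RTD equation: Rt = R0 * (1 + alpha * T).
Rt = 100 * (1 + 0.00385 * 130.3)
Rt = 100 * (1 + 0.501655)
Rt = 100 * 1.501655
Rt = 150.166 ohm

150.166 ohm


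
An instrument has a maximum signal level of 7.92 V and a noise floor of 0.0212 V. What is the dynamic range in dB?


Dynamic range = 20 * log10(Vmax / Vnoise).
DR = 20 * log10(7.92 / 0.0212)
DR = 20 * log10(373.58)
DR = 51.45 dB

51.45 dB


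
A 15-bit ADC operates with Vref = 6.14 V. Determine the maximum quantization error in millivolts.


The maximum quantization error is +/- LSB/2.
LSB = Vref / 2^n = 6.14 / 32768 = 0.00018738 V
Max error = LSB / 2 = 0.00018738 / 2 = 9.369e-05 V
Max error = 0.0937 mV

0.0937 mV


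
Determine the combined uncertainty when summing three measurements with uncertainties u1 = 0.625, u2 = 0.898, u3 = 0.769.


For a sum of independent quantities, uc = sqrt(u1^2 + u2^2 + u3^2).
uc = sqrt(0.625^2 + 0.898^2 + 0.769^2)
uc = sqrt(0.390625 + 0.806404 + 0.591361)
uc = 1.3373

1.3373


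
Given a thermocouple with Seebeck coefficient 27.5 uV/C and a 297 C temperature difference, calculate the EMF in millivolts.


The thermocouple output V = sensitivity * dT.
V = 27.5 uV/C * 297 C
V = 8167.5 uV
V = 8.168 mV

8.168 mV


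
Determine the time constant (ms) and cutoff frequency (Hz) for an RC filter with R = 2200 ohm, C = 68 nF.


Time constant: tau = R * C.
tau = 2200 * 6.80e-08 = 0.0001496 s
tau = 0.1496 ms
Cutoff frequency: fc = 1 / (2*pi*R*C).
fc = 1 / (2*pi*0.0001496) = 1063.87 Hz

tau = 0.1496 ms, fc = 1063.87 Hz


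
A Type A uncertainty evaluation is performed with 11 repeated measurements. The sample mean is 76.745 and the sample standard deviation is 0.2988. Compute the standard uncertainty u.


The standard uncertainty for Type A evaluation is u = s / sqrt(n).
u = 0.2988 / sqrt(11)
u = 0.2988 / 3.3166
u = 0.0901

0.0901


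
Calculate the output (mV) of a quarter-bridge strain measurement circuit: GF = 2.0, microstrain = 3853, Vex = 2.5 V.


Quarter bridge output: Vout = (GF * epsilon * Vex) / 4.
Vout = (2.0 * 3853e-6 * 2.5) / 4
Vout = 0.019265 / 4 V
Vout = 0.00481625 V = 4.8162 mV

4.8162 mV


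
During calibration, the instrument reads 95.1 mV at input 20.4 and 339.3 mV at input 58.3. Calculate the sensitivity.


Sensitivity = (y2 - y1) / (x2 - x1).
S = (339.3 - 95.1) / (58.3 - 20.4)
S = 244.2 / 37.9
S = 6.4433 mV/unit

6.4433 mV/unit


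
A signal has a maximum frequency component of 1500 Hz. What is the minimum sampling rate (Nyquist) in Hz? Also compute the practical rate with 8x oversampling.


By Nyquist theorem, fs_min = 2 * fmax.
fs_min = 2 * 1500 = 3000 Hz
Practical rate = 8 * fs_min = 8 * 3000 = 24000 Hz

fs_min = 3000 Hz, fs_practical = 24000 Hz


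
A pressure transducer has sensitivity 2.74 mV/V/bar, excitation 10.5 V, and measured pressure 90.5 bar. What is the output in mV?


Output = sensitivity * Vex * P.
Vout = 2.74 * 10.5 * 90.5
Vout = 28.77 * 90.5
Vout = 2603.69 mV

2603.69 mV


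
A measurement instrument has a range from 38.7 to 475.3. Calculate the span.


Span = upper range - lower range.
Span = 475.3 - (38.7)
Span = 436.6

436.6


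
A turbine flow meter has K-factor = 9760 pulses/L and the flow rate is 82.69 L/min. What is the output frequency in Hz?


Frequency = K * Q / 60 (converting L/min to L/s).
f = 9760 * 82.69 / 60
f = 807054.4 / 60
f = 13450.91 Hz

13450.91 Hz


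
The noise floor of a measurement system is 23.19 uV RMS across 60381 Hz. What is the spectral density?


Noise spectral density = Vrms / sqrt(BW).
NSD = 23.19 / sqrt(60381)
NSD = 23.19 / 245.7255
NSD = 0.0944 uV/sqrt(Hz)

0.0944 uV/sqrt(Hz)


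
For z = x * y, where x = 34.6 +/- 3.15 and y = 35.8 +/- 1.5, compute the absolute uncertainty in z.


For a product z = x*y, the relative uncertainty is:
uz/z = sqrt((ux/x)^2 + (uy/y)^2)
Relative uncertainties: ux/x = 3.15/34.6 = 0.09104
uy/y = 1.5/35.8 = 0.041899
z = 34.6 * 35.8 = 1238.7
uz = 1238.7 * sqrt(0.09104^2 + 0.041899^2) = 124.14

124.14


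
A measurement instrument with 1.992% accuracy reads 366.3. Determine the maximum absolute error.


Absolute error = (accuracy% / 100) * reading.
Error = (1.992 / 100) * 366.3
Error = 0.01992 * 366.3
Error = 7.2967

7.2967


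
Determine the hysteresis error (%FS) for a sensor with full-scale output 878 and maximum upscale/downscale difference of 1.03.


Hysteresis = (max difference / full scale) * 100%.
H = (1.03 / 878) * 100
H = 0.117 %FS

0.117 %FS


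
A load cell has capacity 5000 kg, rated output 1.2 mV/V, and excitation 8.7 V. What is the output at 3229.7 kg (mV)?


Vout = rated_output * Vex * (load / capacity).
Vout = 1.2 * 8.7 * (3229.7 / 5000)
Vout = 1.2 * 8.7 * 0.64594
Vout = 6.744 mV

6.744 mV


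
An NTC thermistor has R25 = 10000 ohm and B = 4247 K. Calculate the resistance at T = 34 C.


NTC thermistor equation: Rt = R25 * exp(B * (1/T - 1/T25)).
T in Kelvin: 307.15 K, T25 = 298.15 K
1/T - 1/T25 = 1/307.15 - 1/298.15 = -9.828e-05
B * (1/T - 1/T25) = 4247 * -9.828e-05 = -0.4174
Rt = 10000 * exp(-0.4174) = 6587.7 ohm

6587.7 ohm


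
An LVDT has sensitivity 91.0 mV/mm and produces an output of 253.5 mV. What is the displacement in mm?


Displacement = Vout / sensitivity.
d = 253.5 / 91.0
d = 2.786 mm

2.786 mm


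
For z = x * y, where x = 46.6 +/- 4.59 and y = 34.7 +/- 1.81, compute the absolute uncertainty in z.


For a product z = x*y, the relative uncertainty is:
uz/z = sqrt((ux/x)^2 + (uy/y)^2)
Relative uncertainties: ux/x = 4.59/46.6 = 0.098498
uy/y = 1.81/34.7 = 0.052161
z = 46.6 * 34.7 = 1617.0
uz = 1617.0 * sqrt(0.098498^2 + 0.052161^2) = 180.228

180.228


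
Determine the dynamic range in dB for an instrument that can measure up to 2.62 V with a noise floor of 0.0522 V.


Dynamic range = 20 * log10(Vmax / Vnoise).
DR = 20 * log10(2.62 / 0.0522)
DR = 20 * log10(50.19)
DR = 34.01 dB

34.01 dB


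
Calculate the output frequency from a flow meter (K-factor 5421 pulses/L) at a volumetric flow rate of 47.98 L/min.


Frequency = K * Q / 60 (converting L/min to L/s).
f = 5421 * 47.98 / 60
f = 260099.58 / 60
f = 4334.99 Hz

4334.99 Hz


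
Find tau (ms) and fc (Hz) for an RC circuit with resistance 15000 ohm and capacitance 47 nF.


Time constant: tau = R * C.
tau = 15000 * 4.70e-08 = 0.000705 s
tau = 0.705 ms
Cutoff frequency: fc = 1 / (2*pi*R*C).
fc = 1 / (2*pi*0.000705) = 225.75 Hz

tau = 0.705 ms, fc = 225.75 Hz


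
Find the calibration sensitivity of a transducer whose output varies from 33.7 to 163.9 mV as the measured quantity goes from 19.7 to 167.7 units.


Sensitivity = (y2 - y1) / (x2 - x1).
S = (163.9 - 33.7) / (167.7 - 19.7)
S = 130.2 / 148.0
S = 0.8797 mV/unit

0.8797 mV/unit


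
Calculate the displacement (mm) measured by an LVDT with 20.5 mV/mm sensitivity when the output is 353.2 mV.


Displacement = Vout / sensitivity.
d = 353.2 / 20.5
d = 17.229 mm

17.229 mm


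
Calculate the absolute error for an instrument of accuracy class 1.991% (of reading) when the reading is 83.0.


Absolute error = (accuracy% / 100) * reading.
Error = (1.991 / 100) * 83.0
Error = 0.01991 * 83.0
Error = 1.6525

1.6525


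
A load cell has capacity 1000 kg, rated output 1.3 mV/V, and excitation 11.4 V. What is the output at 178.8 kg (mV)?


Vout = rated_output * Vex * (load / capacity).
Vout = 1.3 * 11.4 * (178.8 / 1000)
Vout = 1.3 * 11.4 * 0.1788
Vout = 2.65 mV

2.65 mV


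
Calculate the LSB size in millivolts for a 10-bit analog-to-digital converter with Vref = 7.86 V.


The resolution (LSB) of an ADC is Vref / 2^n.
LSB = 7.86 / 2^10
LSB = 7.86 / 1024
LSB = 0.00767578 V = 7.67578125 mV

7.67578125 mV


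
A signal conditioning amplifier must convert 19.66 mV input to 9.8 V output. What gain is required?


Gain = Vout / Vin (converting to same units).
G = 9.8 V / 19.66 mV
G = 9800.0 mV / 19.66 mV
G = 498.47

498.47


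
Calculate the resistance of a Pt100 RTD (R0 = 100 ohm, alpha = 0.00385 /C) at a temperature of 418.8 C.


The RTD equation: Rt = R0 * (1 + alpha * T).
Rt = 100 * (1 + 0.00385 * 418.8)
Rt = 100 * (1 + 1.61238)
Rt = 100 * 2.61238
Rt = 261.238 ohm

261.238 ohm


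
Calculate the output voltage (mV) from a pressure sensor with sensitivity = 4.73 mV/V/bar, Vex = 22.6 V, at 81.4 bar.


Output = sensitivity * Vex * P.
Vout = 4.73 * 22.6 * 81.4
Vout = 106.898 * 81.4
Vout = 8701.5 mV

8701.5 mV


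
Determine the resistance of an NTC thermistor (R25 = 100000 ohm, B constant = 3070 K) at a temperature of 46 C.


NTC thermistor equation: Rt = R25 * exp(B * (1/T - 1/T25)).
T in Kelvin: 319.15 K, T25 = 298.15 K
1/T - 1/T25 = 1/319.15 - 1/298.15 = -0.00022069
B * (1/T - 1/T25) = 3070 * -0.00022069 = -0.6775
Rt = 100000 * exp(-0.6775) = 50787.0 ohm

50787.0 ohm


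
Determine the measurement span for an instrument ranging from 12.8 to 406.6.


Span = upper range - lower range.
Span = 406.6 - (12.8)
Span = 393.8

393.8


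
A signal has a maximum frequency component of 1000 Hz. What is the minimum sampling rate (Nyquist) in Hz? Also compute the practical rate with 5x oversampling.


By Nyquist theorem, fs_min = 2 * fmax.
fs_min = 2 * 1000 = 2000 Hz
Practical rate = 5 * fs_min = 5 * 2000 = 10000 Hz

fs_min = 2000 Hz, fs_practical = 10000 Hz


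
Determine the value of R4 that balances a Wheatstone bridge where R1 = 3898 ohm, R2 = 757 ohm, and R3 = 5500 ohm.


At balance: R1*R4 = R2*R3, so R4 = R2*R3/R1.
R4 = 757 * 5500 / 3898
R4 = 4163500 / 3898
R4 = 1068.11 ohm

1068.11 ohm


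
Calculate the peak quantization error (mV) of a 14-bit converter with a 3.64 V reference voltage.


The maximum quantization error is +/- LSB/2.
LSB = Vref / 2^n = 3.64 / 16384 = 0.00022217 V
Max error = LSB / 2 = 0.00022217 / 2 = 0.00011108 V
Max error = 0.1111 mV

0.1111 mV


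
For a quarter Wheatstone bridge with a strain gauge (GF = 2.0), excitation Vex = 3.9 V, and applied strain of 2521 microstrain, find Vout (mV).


Quarter bridge output: Vout = (GF * epsilon * Vex) / 4.
Vout = (2.0 * 2521e-6 * 3.9) / 4
Vout = 0.0196638 / 4 V
Vout = 0.00491595 V = 4.9159 mV

4.9159 mV


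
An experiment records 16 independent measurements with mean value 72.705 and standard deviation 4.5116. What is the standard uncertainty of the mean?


The standard uncertainty for Type A evaluation is u = s / sqrt(n).
u = 4.5116 / sqrt(16)
u = 4.5116 / 4.0
u = 1.1279

1.1279


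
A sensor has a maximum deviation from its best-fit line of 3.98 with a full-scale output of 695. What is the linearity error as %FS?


Linearity error = (max deviation / full scale) * 100%.
Linearity = (3.98 / 695) * 100
Linearity = 0.573 %FS

0.573 %FS


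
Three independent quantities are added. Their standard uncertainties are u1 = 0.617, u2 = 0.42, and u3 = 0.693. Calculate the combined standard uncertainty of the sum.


For a sum of independent quantities, uc = sqrt(u1^2 + u2^2 + u3^2).
uc = sqrt(0.617^2 + 0.42^2 + 0.693^2)
uc = sqrt(0.380689 + 0.1764 + 0.480249)
uc = 1.0185

1.0185


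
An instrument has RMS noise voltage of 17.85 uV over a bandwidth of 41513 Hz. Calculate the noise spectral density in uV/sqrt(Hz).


Noise spectral density = Vrms / sqrt(BW).
NSD = 17.85 / sqrt(41513)
NSD = 17.85 / 203.7474
NSD = 0.0876 uV/sqrt(Hz)

0.0876 uV/sqrt(Hz)


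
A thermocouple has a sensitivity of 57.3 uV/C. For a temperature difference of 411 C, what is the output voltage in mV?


The thermocouple output V = sensitivity * dT.
V = 57.3 uV/C * 411 C
V = 23550.3 uV
V = 23.55 mV

23.55 mV


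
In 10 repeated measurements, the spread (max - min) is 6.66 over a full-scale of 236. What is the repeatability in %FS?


Repeatability = (spread / full scale) * 100%.
R = (6.66 / 236) * 100
R = 2.822 %FS

2.822 %FS


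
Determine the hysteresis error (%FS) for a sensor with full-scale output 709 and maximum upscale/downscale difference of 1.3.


Hysteresis = (max difference / full scale) * 100%.
H = (1.3 / 709) * 100
H = 0.183 %FS

0.183 %FS


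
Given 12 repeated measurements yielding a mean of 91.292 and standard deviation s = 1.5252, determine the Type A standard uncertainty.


The standard uncertainty for Type A evaluation is u = s / sqrt(n).
u = 1.5252 / sqrt(12)
u = 1.5252 / 3.4641
u = 0.4403

0.4403


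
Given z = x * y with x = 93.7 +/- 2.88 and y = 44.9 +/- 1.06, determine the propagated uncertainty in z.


For a product z = x*y, the relative uncertainty is:
uz/z = sqrt((ux/x)^2 + (uy/y)^2)
Relative uncertainties: ux/x = 2.88/93.7 = 0.030736
uy/y = 1.06/44.9 = 0.023608
z = 93.7 * 44.9 = 4207.1
uz = 4207.1 * sqrt(0.030736^2 + 0.023608^2) = 163.054

163.054


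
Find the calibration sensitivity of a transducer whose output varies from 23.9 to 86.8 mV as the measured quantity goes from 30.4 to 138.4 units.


Sensitivity = (y2 - y1) / (x2 - x1).
S = (86.8 - 23.9) / (138.4 - 30.4)
S = 62.9 / 108.0
S = 0.5824 mV/unit

0.5824 mV/unit


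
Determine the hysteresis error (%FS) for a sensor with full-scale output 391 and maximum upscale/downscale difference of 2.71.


Hysteresis = (max difference / full scale) * 100%.
H = (2.71 / 391) * 100
H = 0.693 %FS

0.693 %FS


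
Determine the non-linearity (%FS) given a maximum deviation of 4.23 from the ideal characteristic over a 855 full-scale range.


Linearity error = (max deviation / full scale) * 100%.
Linearity = (4.23 / 855) * 100
Linearity = 0.495 %FS

0.495 %FS


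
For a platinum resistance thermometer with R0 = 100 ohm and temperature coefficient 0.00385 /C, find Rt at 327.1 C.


The RTD equation: Rt = R0 * (1 + alpha * T).
Rt = 100 * (1 + 0.00385 * 327.1)
Rt = 100 * (1 + 1.259335)
Rt = 100 * 2.259335
Rt = 225.934 ohm

225.934 ohm


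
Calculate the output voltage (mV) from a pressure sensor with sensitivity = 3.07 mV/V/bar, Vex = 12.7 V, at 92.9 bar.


Output = sensitivity * Vex * P.
Vout = 3.07 * 12.7 * 92.9
Vout = 38.989 * 92.9
Vout = 3622.08 mV

3622.08 mV


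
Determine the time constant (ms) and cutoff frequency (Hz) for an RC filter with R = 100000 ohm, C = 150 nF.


Time constant: tau = R * C.
tau = 100000 * 1.50e-07 = 0.015 s
tau = 15.0 ms
Cutoff frequency: fc = 1 / (2*pi*R*C).
fc = 1 / (2*pi*0.015) = 10.61 Hz

tau = 15.0 ms, fc = 10.61 Hz


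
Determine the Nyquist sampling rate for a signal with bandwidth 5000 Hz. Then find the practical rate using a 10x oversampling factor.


By Nyquist theorem, fs_min = 2 * fmax.
fs_min = 2 * 5000 = 10000 Hz
Practical rate = 10 * fs_min = 10 * 10000 = 100000 Hz

fs_min = 10000 Hz, fs_practical = 100000 Hz


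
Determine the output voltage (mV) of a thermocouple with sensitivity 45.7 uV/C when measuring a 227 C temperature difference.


The thermocouple output V = sensitivity * dT.
V = 45.7 uV/C * 227 C
V = 10373.9 uV
V = 10.374 mV

10.374 mV


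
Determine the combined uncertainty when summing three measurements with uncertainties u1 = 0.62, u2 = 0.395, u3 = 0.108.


For a sum of independent quantities, uc = sqrt(u1^2 + u2^2 + u3^2).
uc = sqrt(0.62^2 + 0.395^2 + 0.108^2)
uc = sqrt(0.3844 + 0.156025 + 0.011664)
uc = 0.743

0.743


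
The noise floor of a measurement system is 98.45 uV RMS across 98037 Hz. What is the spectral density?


Noise spectral density = Vrms / sqrt(BW).
NSD = 98.45 / sqrt(98037)
NSD = 98.45 / 313.1086
NSD = 0.3144 uV/sqrt(Hz)

0.3144 uV/sqrt(Hz)


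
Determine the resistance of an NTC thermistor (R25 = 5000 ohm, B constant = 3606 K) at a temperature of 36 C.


NTC thermistor equation: Rt = R25 * exp(B * (1/T - 1/T25)).
T in Kelvin: 309.15 K, T25 = 298.15 K
1/T - 1/T25 = 1/309.15 - 1/298.15 = -0.00011934
B * (1/T - 1/T25) = 3606 * -0.00011934 = -0.4303
Rt = 5000 * exp(-0.4303) = 3251.4 ohm

3251.4 ohm


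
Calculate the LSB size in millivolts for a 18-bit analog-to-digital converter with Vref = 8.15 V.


The resolution (LSB) of an ADC is Vref / 2^n.
LSB = 8.15 / 2^18
LSB = 8.15 / 262144
LSB = 3.109e-05 V = 0.03108978 mV

0.03108978 mV


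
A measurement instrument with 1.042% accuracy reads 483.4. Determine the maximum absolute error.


Absolute error = (accuracy% / 100) * reading.
Error = (1.042 / 100) * 483.4
Error = 0.01042 * 483.4
Error = 5.037

5.037


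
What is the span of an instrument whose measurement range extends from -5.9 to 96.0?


Span = upper range - lower range.
Span = 96.0 - (-5.9)
Span = 101.9

101.9


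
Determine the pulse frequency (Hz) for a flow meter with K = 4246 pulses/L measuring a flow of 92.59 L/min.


Frequency = K * Q / 60 (converting L/min to L/s).
f = 4246 * 92.59 / 60
f = 393137.14 / 60
f = 6552.29 Hz

6552.29 Hz


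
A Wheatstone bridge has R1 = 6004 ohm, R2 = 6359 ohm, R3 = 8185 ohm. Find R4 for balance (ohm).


At balance: R1*R4 = R2*R3, so R4 = R2*R3/R1.
R4 = 6359 * 8185 / 6004
R4 = 52048415 / 6004
R4 = 8668.96 ohm

8668.96 ohm


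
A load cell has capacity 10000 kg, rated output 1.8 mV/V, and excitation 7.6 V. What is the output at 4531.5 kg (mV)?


Vout = rated_output * Vex * (load / capacity).
Vout = 1.8 * 7.6 * (4531.5 / 10000)
Vout = 1.8 * 7.6 * 0.45315
Vout = 6.199 mV

6.199 mV


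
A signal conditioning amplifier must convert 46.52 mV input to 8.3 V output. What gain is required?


Gain = Vout / Vin (converting to same units).
G = 8.3 V / 46.52 mV
G = 8300.0 mV / 46.52 mV
G = 178.42

178.42


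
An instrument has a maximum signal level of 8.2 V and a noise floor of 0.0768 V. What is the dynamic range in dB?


Dynamic range = 20 * log10(Vmax / Vnoise).
DR = 20 * log10(8.2 / 0.0768)
DR = 20 * log10(106.77)
DR = 40.57 dB

40.57 dB


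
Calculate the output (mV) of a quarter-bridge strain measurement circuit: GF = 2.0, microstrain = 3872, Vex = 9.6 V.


Quarter bridge output: Vout = (GF * epsilon * Vex) / 4.
Vout = (2.0 * 3872e-6 * 9.6) / 4
Vout = 0.0743424 / 4 V
Vout = 0.0185856 V = 18.5856 mV

18.5856 mV


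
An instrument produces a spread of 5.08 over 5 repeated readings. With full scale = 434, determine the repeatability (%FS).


Repeatability = (spread / full scale) * 100%.
R = (5.08 / 434) * 100
R = 1.171 %FS

1.171 %FS


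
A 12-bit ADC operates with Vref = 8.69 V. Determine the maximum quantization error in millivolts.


The maximum quantization error is +/- LSB/2.
LSB = Vref / 2^n = 8.69 / 4096 = 0.00212158 V
Max error = LSB / 2 = 0.00212158 / 2 = 0.00106079 V
Max error = 1.0608 mV

1.0608 mV


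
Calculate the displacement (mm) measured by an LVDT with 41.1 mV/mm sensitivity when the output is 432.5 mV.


Displacement = Vout / sensitivity.
d = 432.5 / 41.1
d = 10.523 mm

10.523 mm


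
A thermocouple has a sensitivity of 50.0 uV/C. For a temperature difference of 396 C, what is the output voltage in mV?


The thermocouple output V = sensitivity * dT.
V = 50.0 uV/C * 396 C
V = 19800.0 uV
V = 19.8 mV

19.8 mV


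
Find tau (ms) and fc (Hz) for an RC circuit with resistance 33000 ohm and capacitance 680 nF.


Time constant: tau = R * C.
tau = 33000 * 6.80e-07 = 0.02244 s
tau = 22.44 ms
Cutoff frequency: fc = 1 / (2*pi*R*C).
fc = 1 / (2*pi*0.02244) = 7.09 Hz

tau = 22.44 ms, fc = 7.09 Hz


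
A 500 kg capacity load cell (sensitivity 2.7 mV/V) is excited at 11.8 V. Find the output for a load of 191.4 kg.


Vout = rated_output * Vex * (load / capacity).
Vout = 2.7 * 11.8 * (191.4 / 500)
Vout = 2.7 * 11.8 * 0.3828
Vout = 12.196 mV

12.196 mV


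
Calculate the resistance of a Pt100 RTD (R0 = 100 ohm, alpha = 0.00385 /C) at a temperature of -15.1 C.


The RTD equation: Rt = R0 * (1 + alpha * T).
Rt = 100 * (1 + 0.00385 * -15.1)
Rt = 100 * (1 + -0.058135)
Rt = 100 * 0.941865
Rt = 94.186 ohm

94.186 ohm


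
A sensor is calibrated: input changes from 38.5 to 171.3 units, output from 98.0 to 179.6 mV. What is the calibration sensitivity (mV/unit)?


Sensitivity = (y2 - y1) / (x2 - x1).
S = (179.6 - 98.0) / (171.3 - 38.5)
S = 81.6 / 132.8
S = 0.6145 mV/unit

0.6145 mV/unit


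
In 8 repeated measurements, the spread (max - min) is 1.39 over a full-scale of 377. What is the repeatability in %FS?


Repeatability = (spread / full scale) * 100%.
R = (1.39 / 377) * 100
R = 0.369 %FS

0.369 %FS


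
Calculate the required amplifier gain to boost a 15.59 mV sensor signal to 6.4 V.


Gain = Vout / Vin (converting to same units).
G = 6.4 V / 15.59 mV
G = 6400.0 mV / 15.59 mV
G = 410.52

410.52


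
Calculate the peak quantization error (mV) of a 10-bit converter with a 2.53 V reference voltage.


The maximum quantization error is +/- LSB/2.
LSB = Vref / 2^n = 2.53 / 1024 = 0.0024707 V
Max error = LSB / 2 = 0.0024707 / 2 = 0.00123535 V
Max error = 1.2354 mV

1.2354 mV


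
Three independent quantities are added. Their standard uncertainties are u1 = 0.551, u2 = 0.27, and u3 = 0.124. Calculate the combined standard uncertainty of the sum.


For a sum of independent quantities, uc = sqrt(u1^2 + u2^2 + u3^2).
uc = sqrt(0.551^2 + 0.27^2 + 0.124^2)
uc = sqrt(0.303601 + 0.0729 + 0.015376)
uc = 0.626

0.626


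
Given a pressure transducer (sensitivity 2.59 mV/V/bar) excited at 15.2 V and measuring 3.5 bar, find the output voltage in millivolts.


Output = sensitivity * Vex * P.
Vout = 2.59 * 15.2 * 3.5
Vout = 39.368 * 3.5
Vout = 137.79 mV

137.79 mV


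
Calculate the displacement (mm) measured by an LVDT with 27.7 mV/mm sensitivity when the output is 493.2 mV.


Displacement = Vout / sensitivity.
d = 493.2 / 27.7
d = 17.805 mm

17.805 mm


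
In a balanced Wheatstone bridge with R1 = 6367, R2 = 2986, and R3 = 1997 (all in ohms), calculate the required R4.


At balance: R1*R4 = R2*R3, so R4 = R2*R3/R1.
R4 = 2986 * 1997 / 6367
R4 = 5963042 / 6367
R4 = 936.55 ohm

936.55 ohm


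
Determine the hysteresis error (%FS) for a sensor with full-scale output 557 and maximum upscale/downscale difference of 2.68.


Hysteresis = (max difference / full scale) * 100%.
H = (2.68 / 557) * 100
H = 0.481 %FS

0.481 %FS


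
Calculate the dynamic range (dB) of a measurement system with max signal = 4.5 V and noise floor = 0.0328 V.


Dynamic range = 20 * log10(Vmax / Vnoise).
DR = 20 * log10(4.5 / 0.0328)
DR = 20 * log10(137.2)
DR = 42.75 dB

42.75 dB


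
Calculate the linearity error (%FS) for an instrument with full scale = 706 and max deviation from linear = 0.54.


Linearity error = (max deviation / full scale) * 100%.
Linearity = (0.54 / 706) * 100
Linearity = 0.076 %FS

0.076 %FS


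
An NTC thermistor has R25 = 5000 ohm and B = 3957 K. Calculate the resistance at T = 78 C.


NTC thermistor equation: Rt = R25 * exp(B * (1/T - 1/T25)).
T in Kelvin: 351.15 K, T25 = 298.15 K
1/T - 1/T25 = 1/351.15 - 1/298.15 = -0.00050623
B * (1/T - 1/T25) = 3957 * -0.00050623 = -2.0032
Rt = 5000 * exp(-2.0032) = 674.5 ohm

674.5 ohm


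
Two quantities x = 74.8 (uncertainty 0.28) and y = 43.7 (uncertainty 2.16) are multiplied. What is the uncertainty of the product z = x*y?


For a product z = x*y, the relative uncertainty is:
uz/z = sqrt((ux/x)^2 + (uy/y)^2)
Relative uncertainties: ux/x = 0.28/74.8 = 0.003743
uy/y = 2.16/43.7 = 0.049428
z = 74.8 * 43.7 = 3268.8
uz = 3268.8 * sqrt(0.003743^2 + 0.049428^2) = 162.031

162.031


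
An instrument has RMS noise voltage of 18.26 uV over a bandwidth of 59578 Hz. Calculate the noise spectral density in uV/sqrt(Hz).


Noise spectral density = Vrms / sqrt(BW).
NSD = 18.26 / sqrt(59578)
NSD = 18.26 / 244.0861
NSD = 0.0748 uV/sqrt(Hz)

0.0748 uV/sqrt(Hz)


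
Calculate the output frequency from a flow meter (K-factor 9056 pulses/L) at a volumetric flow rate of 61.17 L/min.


Frequency = K * Q / 60 (converting L/min to L/s).
f = 9056 * 61.17 / 60
f = 553955.52 / 60
f = 9232.59 Hz

9232.59 Hz


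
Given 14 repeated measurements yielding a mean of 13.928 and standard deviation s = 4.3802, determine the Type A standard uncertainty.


The standard uncertainty for Type A evaluation is u = s / sqrt(n).
u = 4.3802 / sqrt(14)
u = 4.3802 / 3.7417
u = 1.1707

1.1707


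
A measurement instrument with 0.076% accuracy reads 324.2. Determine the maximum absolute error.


Absolute error = (accuracy% / 100) * reading.
Error = (0.076 / 100) * 324.2
Error = 0.00076 * 324.2
Error = 0.2464

0.2464


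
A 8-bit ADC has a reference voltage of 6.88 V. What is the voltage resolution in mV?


The resolution (LSB) of an ADC is Vref / 2^n.
LSB = 6.88 / 2^8
LSB = 6.88 / 256
LSB = 0.026875 V = 26.875 mV

26.875 mV


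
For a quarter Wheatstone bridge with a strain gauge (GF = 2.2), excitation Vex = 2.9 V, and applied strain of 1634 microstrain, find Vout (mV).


Quarter bridge output: Vout = (GF * epsilon * Vex) / 4.
Vout = (2.2 * 1634e-6 * 2.9) / 4
Vout = 0.01042492 / 4 V
Vout = 0.00260623 V = 2.6062 mV

2.6062 mV


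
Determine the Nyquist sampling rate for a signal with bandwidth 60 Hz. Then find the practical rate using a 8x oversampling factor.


By Nyquist theorem, fs_min = 2 * fmax.
fs_min = 2 * 60 = 120 Hz
Practical rate = 8 * fs_min = 8 * 120 = 960 Hz

fs_min = 120 Hz, fs_practical = 960 Hz


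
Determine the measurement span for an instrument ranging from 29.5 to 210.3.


Span = upper range - lower range.
Span = 210.3 - (29.5)
Span = 180.8

180.8


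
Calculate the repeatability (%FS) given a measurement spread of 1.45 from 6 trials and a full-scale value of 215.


Repeatability = (spread / full scale) * 100%.
R = (1.45 / 215) * 100
R = 0.674 %FS

0.674 %FS


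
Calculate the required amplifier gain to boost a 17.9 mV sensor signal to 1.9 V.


Gain = Vout / Vin (converting to same units).
G = 1.9 V / 17.9 mV
G = 1900.0 mV / 17.9 mV
G = 106.15

106.15


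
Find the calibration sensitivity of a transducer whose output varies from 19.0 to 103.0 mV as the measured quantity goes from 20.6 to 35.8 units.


Sensitivity = (y2 - y1) / (x2 - x1).
S = (103.0 - 19.0) / (35.8 - 20.6)
S = 84.0 / 15.2
S = 5.5263 mV/unit

5.5263 mV/unit


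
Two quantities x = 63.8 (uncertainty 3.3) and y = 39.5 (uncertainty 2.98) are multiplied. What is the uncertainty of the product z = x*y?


For a product z = x*y, the relative uncertainty is:
uz/z = sqrt((ux/x)^2 + (uy/y)^2)
Relative uncertainties: ux/x = 3.3/63.8 = 0.051724
uy/y = 2.98/39.5 = 0.075443
z = 63.8 * 39.5 = 2520.1
uz = 2520.1 * sqrt(0.051724^2 + 0.075443^2) = 230.517

230.517


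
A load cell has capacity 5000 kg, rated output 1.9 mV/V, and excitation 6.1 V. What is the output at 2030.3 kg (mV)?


Vout = rated_output * Vex * (load / capacity).
Vout = 1.9 * 6.1 * (2030.3 / 5000)
Vout = 1.9 * 6.1 * 0.40606
Vout = 4.706 mV

4.706 mV


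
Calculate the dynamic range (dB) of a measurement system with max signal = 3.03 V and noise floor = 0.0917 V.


Dynamic range = 20 * log10(Vmax / Vnoise).
DR = 20 * log10(3.03 / 0.0917)
DR = 20 * log10(33.04)
DR = 30.38 dB

30.38 dB


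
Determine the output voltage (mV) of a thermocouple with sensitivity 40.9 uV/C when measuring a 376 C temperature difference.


The thermocouple output V = sensitivity * dT.
V = 40.9 uV/C * 376 C
V = 15378.4 uV
V = 15.378 mV

15.378 mV


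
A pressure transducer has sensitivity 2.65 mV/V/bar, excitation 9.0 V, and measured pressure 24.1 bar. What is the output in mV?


Output = sensitivity * Vex * P.
Vout = 2.65 * 9.0 * 24.1
Vout = 23.85 * 24.1
Vout = 574.78 mV

574.78 mV


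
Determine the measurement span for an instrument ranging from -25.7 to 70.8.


Span = upper range - lower range.
Span = 70.8 - (-25.7)
Span = 96.5

96.5


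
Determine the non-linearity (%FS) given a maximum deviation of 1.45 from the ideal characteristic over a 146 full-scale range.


Linearity error = (max deviation / full scale) * 100%.
Linearity = (1.45 / 146) * 100
Linearity = 0.993 %FS

0.993 %FS


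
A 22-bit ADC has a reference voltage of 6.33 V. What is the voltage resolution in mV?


The resolution (LSB) of an ADC is Vref / 2^n.
LSB = 6.33 / 2^22
LSB = 6.33 / 4194304
LSB = 1.51e-06 V = 0.00150919 mV

0.00150919 mV


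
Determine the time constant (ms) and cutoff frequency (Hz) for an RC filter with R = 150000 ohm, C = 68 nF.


Time constant: tau = R * C.
tau = 150000 * 6.80e-08 = 0.0102 s
tau = 10.2 ms
Cutoff frequency: fc = 1 / (2*pi*R*C).
fc = 1 / (2*pi*0.0102) = 15.6 Hz

tau = 10.2 ms, fc = 15.6 Hz


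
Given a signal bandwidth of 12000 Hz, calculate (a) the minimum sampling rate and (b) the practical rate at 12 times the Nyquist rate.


By Nyquist theorem, fs_min = 2 * fmax.
fs_min = 2 * 12000 = 24000 Hz
Practical rate = 12 * fs_min = 12 * 24000 = 288000 Hz

fs_min = 24000 Hz, fs_practical = 288000 Hz


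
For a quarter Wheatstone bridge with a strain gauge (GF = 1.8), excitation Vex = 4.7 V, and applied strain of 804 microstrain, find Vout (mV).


Quarter bridge output: Vout = (GF * epsilon * Vex) / 4.
Vout = (1.8 * 804e-6 * 4.7) / 4
Vout = 0.00680184 / 4 V
Vout = 0.00170046 V = 1.7005 mV

1.7005 mV


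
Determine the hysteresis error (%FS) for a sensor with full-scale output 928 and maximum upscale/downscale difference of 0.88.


Hysteresis = (max difference / full scale) * 100%.
H = (0.88 / 928) * 100
H = 0.095 %FS

0.095 %FS


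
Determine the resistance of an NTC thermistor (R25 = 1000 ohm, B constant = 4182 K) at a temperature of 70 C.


NTC thermistor equation: Rt = R25 * exp(B * (1/T - 1/T25)).
T in Kelvin: 343.15 K, T25 = 298.15 K
1/T - 1/T25 = 1/343.15 - 1/298.15 = -0.00043984
B * (1/T - 1/T25) = 4182 * -0.00043984 = -1.8394
Rt = 1000 * exp(-1.8394) = 158.9 ohm

158.9 ohm


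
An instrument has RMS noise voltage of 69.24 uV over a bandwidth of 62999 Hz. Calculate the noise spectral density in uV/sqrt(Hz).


Noise spectral density = Vrms / sqrt(BW).
NSD = 69.24 / sqrt(62999)
NSD = 69.24 / 250.996
NSD = 0.2759 uV/sqrt(Hz)

0.2759 uV/sqrt(Hz)


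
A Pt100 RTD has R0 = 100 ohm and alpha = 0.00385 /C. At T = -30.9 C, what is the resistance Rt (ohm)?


The RTD equation: Rt = R0 * (1 + alpha * T).
Rt = 100 * (1 + 0.00385 * -30.9)
Rt = 100 * (1 + -0.118965)
Rt = 100 * 0.881035
Rt = 88.103 ohm

88.103 ohm


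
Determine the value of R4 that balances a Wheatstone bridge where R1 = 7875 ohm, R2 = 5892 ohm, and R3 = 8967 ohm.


At balance: R1*R4 = R2*R3, so R4 = R2*R3/R1.
R4 = 5892 * 8967 / 7875
R4 = 52833564 / 7875
R4 = 6709.02 ohm

6709.02 ohm


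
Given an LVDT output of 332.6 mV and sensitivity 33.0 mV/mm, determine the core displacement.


Displacement = Vout / sensitivity.
d = 332.6 / 33.0
d = 10.079 mm

10.079 mm


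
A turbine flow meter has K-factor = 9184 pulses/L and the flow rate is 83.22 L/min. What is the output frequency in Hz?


Frequency = K * Q / 60 (converting L/min to L/s).
f = 9184 * 83.22 / 60
f = 764292.48 / 60
f = 12738.21 Hz

12738.21 Hz


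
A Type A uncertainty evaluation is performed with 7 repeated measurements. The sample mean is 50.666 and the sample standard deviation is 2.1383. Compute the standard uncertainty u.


The standard uncertainty for Type A evaluation is u = s / sqrt(n).
u = 2.1383 / sqrt(7)
u = 2.1383 / 2.6458
u = 0.8082

0.8082


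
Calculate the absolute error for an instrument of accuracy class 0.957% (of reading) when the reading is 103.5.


Absolute error = (accuracy% / 100) * reading.
Error = (0.957 / 100) * 103.5
Error = 0.00957 * 103.5
Error = 0.9905

0.9905


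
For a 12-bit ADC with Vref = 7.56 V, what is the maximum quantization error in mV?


The maximum quantization error is +/- LSB/2.
LSB = Vref / 2^n = 7.56 / 4096 = 0.0018457 V
Max error = LSB / 2 = 0.0018457 / 2 = 0.00092285 V
Max error = 0.9229 mV

0.9229 mV


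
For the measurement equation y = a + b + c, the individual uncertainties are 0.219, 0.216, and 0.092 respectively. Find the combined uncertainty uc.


For a sum of independent quantities, uc = sqrt(u1^2 + u2^2 + u3^2).
uc = sqrt(0.219^2 + 0.216^2 + 0.092^2)
uc = sqrt(0.047961 + 0.046656 + 0.008464)
uc = 0.3211

0.3211


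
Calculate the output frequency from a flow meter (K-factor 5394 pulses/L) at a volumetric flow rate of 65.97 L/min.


Frequency = K * Q / 60 (converting L/min to L/s).
f = 5394 * 65.97 / 60
f = 355842.18 / 60
f = 5930.7 Hz

5930.7 Hz


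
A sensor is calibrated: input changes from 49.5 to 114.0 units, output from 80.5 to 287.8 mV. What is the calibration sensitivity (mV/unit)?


Sensitivity = (y2 - y1) / (x2 - x1).
S = (287.8 - 80.5) / (114.0 - 49.5)
S = 207.3 / 64.5
S = 3.214 mV/unit

3.214 mV/unit


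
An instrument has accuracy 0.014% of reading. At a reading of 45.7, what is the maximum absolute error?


Absolute error = (accuracy% / 100) * reading.
Error = (0.014 / 100) * 45.7
Error = 0.00014 * 45.7
Error = 0.0064

0.0064


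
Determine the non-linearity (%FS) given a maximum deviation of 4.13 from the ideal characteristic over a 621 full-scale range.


Linearity error = (max deviation / full scale) * 100%.
Linearity = (4.13 / 621) * 100
Linearity = 0.665 %FS

0.665 %FS


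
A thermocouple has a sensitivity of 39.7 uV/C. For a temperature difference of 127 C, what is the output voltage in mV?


The thermocouple output V = sensitivity * dT.
V = 39.7 uV/C * 127 C
V = 5041.9 uV
V = 5.042 mV

5.042 mV


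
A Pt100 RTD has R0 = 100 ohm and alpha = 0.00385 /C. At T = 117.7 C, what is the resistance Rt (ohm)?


The RTD equation: Rt = R0 * (1 + alpha * T).
Rt = 100 * (1 + 0.00385 * 117.7)
Rt = 100 * (1 + 0.453145)
Rt = 100 * 1.453145
Rt = 145.315 ohm

145.315 ohm


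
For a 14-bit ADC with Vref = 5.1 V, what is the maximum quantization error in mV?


The maximum quantization error is +/- LSB/2.
LSB = Vref / 2^n = 5.1 / 16384 = 0.00031128 V
Max error = LSB / 2 = 0.00031128 / 2 = 0.00015564 V
Max error = 0.1556 mV

0.1556 mV


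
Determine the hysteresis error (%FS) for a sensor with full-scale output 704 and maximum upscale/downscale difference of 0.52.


Hysteresis = (max difference / full scale) * 100%.
H = (0.52 / 704) * 100
H = 0.074 %FS

0.074 %FS


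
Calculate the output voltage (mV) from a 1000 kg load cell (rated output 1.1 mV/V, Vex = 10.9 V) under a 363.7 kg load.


Vout = rated_output * Vex * (load / capacity).
Vout = 1.1 * 10.9 * (363.7 / 1000)
Vout = 1.1 * 10.9 * 0.3637
Vout = 4.361 mV

4.361 mV


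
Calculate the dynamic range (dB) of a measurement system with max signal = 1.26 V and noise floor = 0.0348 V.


Dynamic range = 20 * log10(Vmax / Vnoise).
DR = 20 * log10(1.26 / 0.0348)
DR = 20 * log10(36.21)
DR = 31.18 dB

31.18 dB


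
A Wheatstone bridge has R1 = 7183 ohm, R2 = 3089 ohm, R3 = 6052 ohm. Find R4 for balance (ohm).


At balance: R1*R4 = R2*R3, so R4 = R2*R3/R1.
R4 = 3089 * 6052 / 7183
R4 = 18694628 / 7183
R4 = 2602.62 ohm

2602.62 ohm


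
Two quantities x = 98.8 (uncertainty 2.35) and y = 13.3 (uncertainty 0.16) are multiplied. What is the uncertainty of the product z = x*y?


For a product z = x*y, the relative uncertainty is:
uz/z = sqrt((ux/x)^2 + (uy/y)^2)
Relative uncertainties: ux/x = 2.35/98.8 = 0.023785
uy/y = 0.16/13.3 = 0.01203
z = 98.8 * 13.3 = 1314.0
uz = 1314.0 * sqrt(0.023785^2 + 0.01203^2) = 35.025

35.025


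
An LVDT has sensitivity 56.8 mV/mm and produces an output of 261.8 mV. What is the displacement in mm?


Displacement = Vout / sensitivity.
d = 261.8 / 56.8
d = 4.609 mm

4.609 mm


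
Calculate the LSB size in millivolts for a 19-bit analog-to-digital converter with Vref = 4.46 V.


The resolution (LSB) of an ADC is Vref / 2^n.
LSB = 4.46 / 2^19
LSB = 4.46 / 524288
LSB = 8.51e-06 V = 0.00850677 mV

0.00850677 mV


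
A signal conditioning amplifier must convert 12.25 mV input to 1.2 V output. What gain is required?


Gain = Vout / Vin (converting to same units).
G = 1.2 V / 12.25 mV
G = 1200.0 mV / 12.25 mV
G = 97.96

97.96


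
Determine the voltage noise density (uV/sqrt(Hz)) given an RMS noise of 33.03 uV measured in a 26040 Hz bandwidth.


Noise spectral density = Vrms / sqrt(BW).
NSD = 33.03 / sqrt(26040)
NSD = 33.03 / 161.3691
NSD = 0.2047 uV/sqrt(Hz)

0.2047 uV/sqrt(Hz)


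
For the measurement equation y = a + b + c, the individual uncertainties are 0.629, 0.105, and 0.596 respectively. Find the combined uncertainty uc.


For a sum of independent quantities, uc = sqrt(u1^2 + u2^2 + u3^2).
uc = sqrt(0.629^2 + 0.105^2 + 0.596^2)
uc = sqrt(0.395641 + 0.011025 + 0.355216)
uc = 0.8729

0.8729


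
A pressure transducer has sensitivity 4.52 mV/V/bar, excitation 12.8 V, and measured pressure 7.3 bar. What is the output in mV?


Output = sensitivity * Vex * P.
Vout = 4.52 * 12.8 * 7.3
Vout = 57.856 * 7.3
Vout = 422.35 mV

422.35 mV


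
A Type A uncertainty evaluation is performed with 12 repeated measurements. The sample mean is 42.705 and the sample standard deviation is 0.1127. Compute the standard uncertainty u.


The standard uncertainty for Type A evaluation is u = s / sqrt(n).
u = 0.1127 / sqrt(12)
u = 0.1127 / 3.4641
u = 0.0325

0.0325


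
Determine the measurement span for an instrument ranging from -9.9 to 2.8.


Span = upper range - lower range.
Span = 2.8 - (-9.9)
Span = 12.7

12.7


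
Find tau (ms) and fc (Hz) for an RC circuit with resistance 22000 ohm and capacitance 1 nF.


Time constant: tau = R * C.
tau = 22000 * 1.00e-09 = 2.2e-05 s
tau = 0.022 ms
Cutoff frequency: fc = 1 / (2*pi*R*C).
fc = 1 / (2*pi*2.2e-05) = 7234.32 Hz

tau = 0.022 ms, fc = 7234.32 Hz


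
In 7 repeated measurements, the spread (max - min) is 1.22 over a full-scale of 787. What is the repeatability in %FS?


Repeatability = (spread / full scale) * 100%.
R = (1.22 / 787) * 100
R = 0.155 %FS

0.155 %FS


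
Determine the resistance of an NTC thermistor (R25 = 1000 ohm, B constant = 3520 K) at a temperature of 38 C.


NTC thermistor equation: Rt = R25 * exp(B * (1/T - 1/T25)).
T in Kelvin: 311.15 K, T25 = 298.15 K
1/T - 1/T25 = 1/311.15 - 1/298.15 = -0.00014013
B * (1/T - 1/T25) = 3520 * -0.00014013 = -0.4933
Rt = 1000 * exp(-0.4933) = 610.6 ohm

610.6 ohm


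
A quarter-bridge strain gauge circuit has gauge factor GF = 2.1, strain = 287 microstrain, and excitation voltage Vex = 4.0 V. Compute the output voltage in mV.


Quarter bridge output: Vout = (GF * epsilon * Vex) / 4.
Vout = (2.1 * 287e-6 * 4.0) / 4
Vout = 0.0024108 / 4 V
Vout = 0.0006027 V = 0.6027 mV

0.6027 mV


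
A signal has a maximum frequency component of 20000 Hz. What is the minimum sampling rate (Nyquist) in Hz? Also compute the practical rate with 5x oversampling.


By Nyquist theorem, fs_min = 2 * fmax.
fs_min = 2 * 20000 = 40000 Hz
Practical rate = 5 * fs_min = 5 * 40000 = 200000 Hz

fs_min = 40000 Hz, fs_practical = 200000 Hz


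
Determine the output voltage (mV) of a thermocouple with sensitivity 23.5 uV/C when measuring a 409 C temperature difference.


The thermocouple output V = sensitivity * dT.
V = 23.5 uV/C * 409 C
V = 9611.5 uV
V = 9.611 mV

9.611 mV
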